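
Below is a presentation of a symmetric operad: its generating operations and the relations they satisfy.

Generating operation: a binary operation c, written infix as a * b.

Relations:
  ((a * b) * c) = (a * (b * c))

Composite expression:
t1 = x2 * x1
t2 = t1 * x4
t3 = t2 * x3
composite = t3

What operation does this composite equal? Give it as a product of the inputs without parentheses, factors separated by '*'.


x2 * x1 * x4 * x3


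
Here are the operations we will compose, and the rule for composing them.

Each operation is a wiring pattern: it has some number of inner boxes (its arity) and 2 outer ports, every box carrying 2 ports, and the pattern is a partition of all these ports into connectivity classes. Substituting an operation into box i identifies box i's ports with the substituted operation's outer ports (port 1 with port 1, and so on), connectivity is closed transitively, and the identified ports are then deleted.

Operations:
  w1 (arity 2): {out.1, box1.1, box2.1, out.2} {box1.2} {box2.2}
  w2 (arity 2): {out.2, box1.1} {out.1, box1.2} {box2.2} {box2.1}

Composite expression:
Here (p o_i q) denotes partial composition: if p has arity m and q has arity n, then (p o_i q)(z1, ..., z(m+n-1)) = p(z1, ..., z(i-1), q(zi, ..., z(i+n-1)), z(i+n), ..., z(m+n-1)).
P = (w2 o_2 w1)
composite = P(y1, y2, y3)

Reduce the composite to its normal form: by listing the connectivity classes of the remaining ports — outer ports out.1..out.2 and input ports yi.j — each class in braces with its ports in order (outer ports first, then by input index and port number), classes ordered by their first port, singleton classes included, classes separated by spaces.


{out.1, y1.2} {out.2, y1.1} {y2.1, y3.1} {y2.2} {y3.2}

Reachability decides: close wires over w2-identified ports.
after w1, the pattern on (y2, y3) reads {out.1, out.2, y2.1, y3.1} {y2.2} {y3.2} (out.j = its outer ports)
after w2, the pattern on (y1, y2, y3) reads {out.1, y1.2} {out.2, y1.1} {y2.1, y3.1} {y2.2} {y3.2} (out.j = its outer ports)


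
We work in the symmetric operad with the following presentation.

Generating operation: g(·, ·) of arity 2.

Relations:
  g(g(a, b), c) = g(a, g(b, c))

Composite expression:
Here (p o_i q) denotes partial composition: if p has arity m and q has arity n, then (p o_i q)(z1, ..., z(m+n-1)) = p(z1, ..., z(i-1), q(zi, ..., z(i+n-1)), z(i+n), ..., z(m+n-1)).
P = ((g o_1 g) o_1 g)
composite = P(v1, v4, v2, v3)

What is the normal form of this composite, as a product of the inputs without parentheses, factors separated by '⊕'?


v1 ⊕ v4 ⊕ v2 ⊕ v3

Associativity of g dissolves the nesting; only the v-input order survives.
g(v1, v4) spells out as v1 ⊕ v4
g(g(v1, v4), v2) spells out as v1 ⊕ v4 ⊕ v2
g(g(g(v1, v4), v2), v3) spells out as v1 ⊕ v4 ⊕ v2 ⊕ v3


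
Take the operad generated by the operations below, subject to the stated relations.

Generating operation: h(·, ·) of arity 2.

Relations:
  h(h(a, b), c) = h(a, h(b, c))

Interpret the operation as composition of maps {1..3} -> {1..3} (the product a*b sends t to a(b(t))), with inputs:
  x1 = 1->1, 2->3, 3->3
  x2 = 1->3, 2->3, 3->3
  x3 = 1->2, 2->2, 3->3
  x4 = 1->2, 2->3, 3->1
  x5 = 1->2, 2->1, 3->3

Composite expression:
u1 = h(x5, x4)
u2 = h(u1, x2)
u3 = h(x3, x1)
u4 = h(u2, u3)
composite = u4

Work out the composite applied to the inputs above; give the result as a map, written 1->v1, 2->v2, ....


1->2, 2->2, 3->2

h(x5, x4) = 1->1, 2->3, 3->2
h(h(x5, x4), x2) = 1->2, 2->2, 3->2
h(x3, x1) = 1->2, 2->3, 3->3
h(h(h(x5, x4), x2), h(x3, x1)) = 1->2, 2->2, 3->2


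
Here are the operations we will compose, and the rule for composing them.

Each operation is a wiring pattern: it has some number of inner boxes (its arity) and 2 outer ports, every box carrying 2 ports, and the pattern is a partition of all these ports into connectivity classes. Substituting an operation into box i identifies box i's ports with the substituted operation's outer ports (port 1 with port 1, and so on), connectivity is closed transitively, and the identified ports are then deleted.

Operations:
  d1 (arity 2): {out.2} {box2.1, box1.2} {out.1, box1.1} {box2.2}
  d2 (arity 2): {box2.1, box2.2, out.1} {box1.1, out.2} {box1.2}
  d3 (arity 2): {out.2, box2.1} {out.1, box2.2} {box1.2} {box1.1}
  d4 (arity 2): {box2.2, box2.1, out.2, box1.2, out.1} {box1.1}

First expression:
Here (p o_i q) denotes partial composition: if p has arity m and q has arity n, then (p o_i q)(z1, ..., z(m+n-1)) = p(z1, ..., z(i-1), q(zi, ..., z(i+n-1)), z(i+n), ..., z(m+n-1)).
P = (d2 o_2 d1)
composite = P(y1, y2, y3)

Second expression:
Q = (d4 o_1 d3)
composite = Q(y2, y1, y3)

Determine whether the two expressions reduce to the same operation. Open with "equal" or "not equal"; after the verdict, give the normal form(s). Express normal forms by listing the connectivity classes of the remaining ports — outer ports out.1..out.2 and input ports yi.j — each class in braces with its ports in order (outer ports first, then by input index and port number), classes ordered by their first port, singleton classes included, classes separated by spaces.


not equal; first: {out.1, y2.1} {out.2, y1.1} {y1.2} {y2.2, y3.1} {y3.2}; second: {out.1, out.2, y1.1, y3.1, y3.2} {y1.2} {y2.1} {y2.2}

Reducing the first expression gives {out.1, y2.1} {out.2, y1.1} {y1.2} {y2.2, y3.1} {y3.2}
Reducing the second expression gives {out.1, out.2, y1.1, y3.1, y3.2} {y1.2} {y2.1} {y2.2}
The normal forms differ: not equal.


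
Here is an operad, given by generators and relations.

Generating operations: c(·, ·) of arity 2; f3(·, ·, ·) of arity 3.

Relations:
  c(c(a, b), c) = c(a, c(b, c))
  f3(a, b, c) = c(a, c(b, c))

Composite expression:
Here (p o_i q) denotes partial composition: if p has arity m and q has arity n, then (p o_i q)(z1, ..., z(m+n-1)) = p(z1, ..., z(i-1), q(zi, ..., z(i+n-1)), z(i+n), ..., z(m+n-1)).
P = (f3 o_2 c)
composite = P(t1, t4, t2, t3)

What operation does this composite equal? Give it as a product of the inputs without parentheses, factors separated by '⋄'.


The f3-tree's shape is irrelevant; the t-reading-order decides.
c(t4, t2) unparenthesizes to t4 ⋄ t2
f3(t1, c(t4, t2), t3) unparenthesizes to t1 ⋄ t4 ⋄ t2 ⋄ t3

t1 ⋄ t4 ⋄ t2 ⋄ t3


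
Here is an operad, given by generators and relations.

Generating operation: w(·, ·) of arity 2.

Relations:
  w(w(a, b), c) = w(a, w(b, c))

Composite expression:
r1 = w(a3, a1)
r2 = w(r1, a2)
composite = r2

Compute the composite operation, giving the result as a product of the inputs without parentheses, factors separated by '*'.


a3 * a1 * a2

Under associativity of w, the answer is the a's in reading order.
w(a3, a1) flattens to a3 * a1
w(w(a3, a1), a2) flattens to a3 * a1 * a2


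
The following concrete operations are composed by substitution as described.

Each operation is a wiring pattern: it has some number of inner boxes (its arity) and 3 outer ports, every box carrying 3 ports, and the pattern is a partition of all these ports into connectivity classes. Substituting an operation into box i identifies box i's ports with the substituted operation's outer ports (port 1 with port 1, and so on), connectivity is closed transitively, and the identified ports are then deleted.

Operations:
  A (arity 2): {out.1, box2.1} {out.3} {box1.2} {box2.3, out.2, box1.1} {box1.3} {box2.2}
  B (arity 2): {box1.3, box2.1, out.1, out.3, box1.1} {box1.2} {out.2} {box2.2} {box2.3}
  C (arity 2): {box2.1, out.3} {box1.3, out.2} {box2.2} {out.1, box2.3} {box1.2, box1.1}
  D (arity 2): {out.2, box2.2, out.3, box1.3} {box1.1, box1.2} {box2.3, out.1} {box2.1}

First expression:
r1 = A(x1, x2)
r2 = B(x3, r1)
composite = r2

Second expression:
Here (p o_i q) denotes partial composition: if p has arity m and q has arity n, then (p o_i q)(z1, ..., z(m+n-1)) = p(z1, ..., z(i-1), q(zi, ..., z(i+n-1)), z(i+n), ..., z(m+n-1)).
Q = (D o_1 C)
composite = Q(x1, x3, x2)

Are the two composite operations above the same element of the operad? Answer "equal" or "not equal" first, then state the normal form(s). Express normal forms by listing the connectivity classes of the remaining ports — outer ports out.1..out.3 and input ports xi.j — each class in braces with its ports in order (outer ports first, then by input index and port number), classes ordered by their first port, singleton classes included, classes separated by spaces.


not equal; first: {out.1, out.3, x2.1, x3.1, x3.3} {out.2} {x1.1, x2.3} {x1.2} {x1.3} {x2.2} {x3.2}; second: {out.1, x2.3} {out.2, out.3, x2.2, x3.1} {x1.1, x1.2} {x1.3, x3.3} {x2.1} {x3.2}

The first expression, normalized: {out.1, out.3, x2.1, x3.1, x3.3} {out.2} {x1.1, x2.3} {x1.2} {x1.3} {x2.2} {x3.2}
The second expression, normalized: {out.1, x2.3} {out.2, out.3, x2.2, x3.1} {x1.1, x1.2} {x1.3, x3.3} {x2.1} {x3.2}
They disagree, so not equal.


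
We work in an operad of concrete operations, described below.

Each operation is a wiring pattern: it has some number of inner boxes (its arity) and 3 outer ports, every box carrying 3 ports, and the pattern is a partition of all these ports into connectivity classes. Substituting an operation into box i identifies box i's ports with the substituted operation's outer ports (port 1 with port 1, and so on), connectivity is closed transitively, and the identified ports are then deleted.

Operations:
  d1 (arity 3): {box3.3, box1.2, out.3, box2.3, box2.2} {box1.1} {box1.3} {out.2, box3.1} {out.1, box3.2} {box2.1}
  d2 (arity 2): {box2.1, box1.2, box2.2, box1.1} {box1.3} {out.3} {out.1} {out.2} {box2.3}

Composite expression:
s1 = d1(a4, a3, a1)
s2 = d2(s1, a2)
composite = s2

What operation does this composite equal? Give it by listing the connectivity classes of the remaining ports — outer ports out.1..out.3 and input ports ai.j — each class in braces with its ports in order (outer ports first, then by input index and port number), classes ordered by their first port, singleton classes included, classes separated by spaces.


Reachability decides: close wires over d2-identified ports.
the subtree at d1 composes to {out.1, a1.2} {out.2, a1.1} {out.3, a1.3, a3.2, a3.3, a4.2} {a3.1} {a4.1} {a4.3} on (a4, a3, a1); out.j = own outer ports
the subtree at d2 composes to {out.1} {out.2} {out.3} {a1.1, a1.2, a2.1, a2.2} {a1.3, a3.2, a3.3, a4.2} {a2.3} {a3.1} {a4.1} {a4.3} on (a4, a3, a1, a2); out.j = own outer ports

{out.1} {out.2} {out.3} {a1.1, a1.2, a2.1, a2.2} {a1.3, a3.2, a3.3, a4.2} {a2.3} {a3.1} {a4.1} {a4.3}


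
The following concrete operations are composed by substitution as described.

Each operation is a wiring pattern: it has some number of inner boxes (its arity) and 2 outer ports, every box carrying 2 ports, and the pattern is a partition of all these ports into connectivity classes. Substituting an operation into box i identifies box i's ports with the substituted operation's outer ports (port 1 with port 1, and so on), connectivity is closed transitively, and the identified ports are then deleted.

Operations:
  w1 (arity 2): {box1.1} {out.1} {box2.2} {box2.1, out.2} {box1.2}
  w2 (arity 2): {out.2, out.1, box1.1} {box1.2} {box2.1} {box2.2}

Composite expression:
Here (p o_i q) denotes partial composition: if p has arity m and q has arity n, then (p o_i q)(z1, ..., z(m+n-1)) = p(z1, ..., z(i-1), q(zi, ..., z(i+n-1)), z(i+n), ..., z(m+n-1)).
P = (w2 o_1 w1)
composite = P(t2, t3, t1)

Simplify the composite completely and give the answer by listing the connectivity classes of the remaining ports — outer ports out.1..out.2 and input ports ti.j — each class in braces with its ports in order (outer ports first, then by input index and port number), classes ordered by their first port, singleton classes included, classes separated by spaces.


{out.1, out.2} {t1.1} {t1.2} {t2.1} {t2.2} {t3.1} {t3.2}

Reachability decides: close wires over w2-identified ports.
after w1, the pattern on (t2, t3) reads {out.1} {out.2, t3.1} {t2.1} {t2.2} {t3.2} (out.j = its outer ports)
after w2, the pattern on (t2, t3, t1) reads {out.1, out.2} {t1.1} {t1.2} {t2.1} {t2.2} {t3.1} {t3.2} (out.j = its outer ports)


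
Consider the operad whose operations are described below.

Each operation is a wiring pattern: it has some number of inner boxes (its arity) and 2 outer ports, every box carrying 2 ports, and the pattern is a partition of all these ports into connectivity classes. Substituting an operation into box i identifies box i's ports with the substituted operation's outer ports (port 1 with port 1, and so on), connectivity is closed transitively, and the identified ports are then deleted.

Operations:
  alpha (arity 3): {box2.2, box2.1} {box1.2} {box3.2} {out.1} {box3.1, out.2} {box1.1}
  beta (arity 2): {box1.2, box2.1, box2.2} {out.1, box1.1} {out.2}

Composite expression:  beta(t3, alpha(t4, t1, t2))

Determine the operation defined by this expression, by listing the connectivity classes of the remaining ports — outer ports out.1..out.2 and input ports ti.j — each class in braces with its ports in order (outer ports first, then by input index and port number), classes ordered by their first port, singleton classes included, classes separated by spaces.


{out.1, t3.1} {out.2} {t1.1, t1.2} {t2.1, t3.2} {t2.2} {t4.1} {t4.2}

Connectivity passes through glued beta-boundaries; trace each wire chain.
the subtree at alpha composes to {out.1} {out.2, t2.1} {t1.1, t1.2} {t2.2} {t4.1} {t4.2} on (t4, t1, t2); out.j = own outer ports
the subtree at beta composes to {out.1, t3.1} {out.2} {t1.1, t1.2} {t2.1, t3.2} {t2.2} {t4.1} {t4.2} on (t3, t4, t1, t2); out.j = own outer ports


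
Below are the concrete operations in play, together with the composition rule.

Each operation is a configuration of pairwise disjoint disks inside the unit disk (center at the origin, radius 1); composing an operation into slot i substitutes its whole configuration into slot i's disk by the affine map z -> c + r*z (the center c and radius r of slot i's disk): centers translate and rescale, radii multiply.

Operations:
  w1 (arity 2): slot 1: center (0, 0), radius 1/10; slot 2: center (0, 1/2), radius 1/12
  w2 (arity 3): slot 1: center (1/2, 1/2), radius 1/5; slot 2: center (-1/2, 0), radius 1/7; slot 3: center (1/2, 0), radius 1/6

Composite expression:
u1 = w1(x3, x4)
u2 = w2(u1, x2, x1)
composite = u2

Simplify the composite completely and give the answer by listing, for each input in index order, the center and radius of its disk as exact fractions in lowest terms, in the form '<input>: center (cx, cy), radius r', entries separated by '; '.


x1: center (1/2, 0), radius 1/6; x2: center (-1/2, 0), radius 1/7; x3: center (1/2, 1/2), radius 1/50; x4: center (1/2, 3/5), radius 1/60

Follow each x-input down from w2: c' goes to c + r*c', radius to r*r'.
input x3: composing its 2 substitution steps yields center (1/2, 1/2), radius 1/50
input x4: composing its 2 substitution steps yields center (1/2, 3/5), radius 1/60
input x2: composing its 1 substitution step yields center (-1/2, 0), radius 1/7
input x1: composing its 1 substitution step yields center (1/2, 0), radius 1/6


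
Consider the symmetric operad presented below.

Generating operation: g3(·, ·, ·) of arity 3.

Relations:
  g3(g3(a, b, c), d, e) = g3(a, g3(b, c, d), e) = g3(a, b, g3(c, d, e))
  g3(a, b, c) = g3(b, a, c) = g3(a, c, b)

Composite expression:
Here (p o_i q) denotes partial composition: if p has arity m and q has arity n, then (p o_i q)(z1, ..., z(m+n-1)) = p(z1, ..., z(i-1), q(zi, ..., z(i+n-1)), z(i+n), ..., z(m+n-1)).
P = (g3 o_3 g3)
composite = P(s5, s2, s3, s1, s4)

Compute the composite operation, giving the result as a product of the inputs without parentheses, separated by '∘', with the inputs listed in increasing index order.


s1 ∘ s2 ∘ s3 ∘ s4 ∘ s5

Both nesting and order wash out for g3; what remains is which s's occur.
g3(s3, s1, s4) flattens to s3 ∘ s1 ∘ s4
g3(s5, s2, g3(s3, s1, s4)) flattens to s5 ∘ s2 ∘ s3 ∘ s1 ∘ s4
sorting the factors by input index: s1 ∘ s2 ∘ s3 ∘ s4 ∘ s5


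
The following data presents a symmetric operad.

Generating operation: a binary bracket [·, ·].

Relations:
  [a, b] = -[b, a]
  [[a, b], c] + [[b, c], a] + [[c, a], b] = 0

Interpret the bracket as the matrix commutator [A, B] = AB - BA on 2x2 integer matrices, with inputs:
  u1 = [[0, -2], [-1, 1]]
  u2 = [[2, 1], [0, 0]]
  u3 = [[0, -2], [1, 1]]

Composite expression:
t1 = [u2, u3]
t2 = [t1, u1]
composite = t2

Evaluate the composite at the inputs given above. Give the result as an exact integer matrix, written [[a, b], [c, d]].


[[-1, -7], [4, 1]]

[u2, u3] = [[1, -3], [-2, -1]]
[[u2, u3], u1] = [[-1, -7], [4, 1]]


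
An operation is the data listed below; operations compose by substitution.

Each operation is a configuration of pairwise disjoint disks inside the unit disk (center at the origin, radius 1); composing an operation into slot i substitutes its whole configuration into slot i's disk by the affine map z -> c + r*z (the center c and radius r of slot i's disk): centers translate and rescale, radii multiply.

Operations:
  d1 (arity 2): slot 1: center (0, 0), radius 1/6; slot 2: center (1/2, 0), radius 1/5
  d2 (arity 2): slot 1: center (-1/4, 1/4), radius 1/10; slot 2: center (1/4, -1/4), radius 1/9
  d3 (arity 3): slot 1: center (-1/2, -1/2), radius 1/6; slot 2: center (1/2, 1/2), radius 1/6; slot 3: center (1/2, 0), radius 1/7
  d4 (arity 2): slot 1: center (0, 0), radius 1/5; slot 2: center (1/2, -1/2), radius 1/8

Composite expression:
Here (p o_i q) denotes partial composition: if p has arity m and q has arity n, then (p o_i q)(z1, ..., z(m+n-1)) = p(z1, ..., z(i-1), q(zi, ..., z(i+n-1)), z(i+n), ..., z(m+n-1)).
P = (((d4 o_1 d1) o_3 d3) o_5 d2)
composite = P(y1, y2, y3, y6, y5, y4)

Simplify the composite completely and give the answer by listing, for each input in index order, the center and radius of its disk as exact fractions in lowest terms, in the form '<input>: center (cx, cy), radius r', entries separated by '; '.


Each y-disk chains the slot maps above it in d4; radii multiply.
y1 passes through 2 substitutions, ending at center (0, 0), radius 1/30
y2 passes through 2 substitutions, ending at center (1/10, 0), radius 1/25
y3 passes through 2 substitutions, ending at center (7/16, -9/16), radius 1/48
y6 passes through 2 substitutions, ending at center (9/16, -7/16), radius 1/48
y5 passes through 3 substitutions, ending at center (125/224, -111/224), radius 1/560
y4 passes through 3 substitutions, ending at center (127/224, -113/224), radius 1/504

y1: center (0, 0), radius 1/30; y2: center (1/10, 0), radius 1/25; y3: center (7/16, -9/16), radius 1/48; y4: center (127/224, -113/224), radius 1/504; y5: center (125/224, -111/224), radius 1/560; y6: center (9/16, -7/16), radius 1/48


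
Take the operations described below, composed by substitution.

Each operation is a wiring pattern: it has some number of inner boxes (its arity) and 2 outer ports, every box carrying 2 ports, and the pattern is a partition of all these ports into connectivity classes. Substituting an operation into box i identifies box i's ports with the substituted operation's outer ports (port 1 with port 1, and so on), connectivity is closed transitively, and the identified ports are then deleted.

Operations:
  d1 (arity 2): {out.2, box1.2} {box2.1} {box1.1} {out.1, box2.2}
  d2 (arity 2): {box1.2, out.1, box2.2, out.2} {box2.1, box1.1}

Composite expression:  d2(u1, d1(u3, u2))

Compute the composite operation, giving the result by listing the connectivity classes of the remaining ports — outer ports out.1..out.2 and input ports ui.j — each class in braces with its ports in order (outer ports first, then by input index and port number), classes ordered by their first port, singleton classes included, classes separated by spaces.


{out.1, out.2, u1.2, u3.2} {u1.1, u2.2} {u2.1} {u3.1}

After gluing at d2, chains via deleted ports link the u-ports.
through d1, on inputs (u3, u2): {out.1, u2.2} {out.2, u3.2} {u2.1} {u3.1} (out.j = stage outer ports)
through d2, on inputs (u1, u3, u2): {out.1, out.2, u1.2, u3.2} {u1.1, u2.2} {u2.1} {u3.1} (out.j = stage outer ports)


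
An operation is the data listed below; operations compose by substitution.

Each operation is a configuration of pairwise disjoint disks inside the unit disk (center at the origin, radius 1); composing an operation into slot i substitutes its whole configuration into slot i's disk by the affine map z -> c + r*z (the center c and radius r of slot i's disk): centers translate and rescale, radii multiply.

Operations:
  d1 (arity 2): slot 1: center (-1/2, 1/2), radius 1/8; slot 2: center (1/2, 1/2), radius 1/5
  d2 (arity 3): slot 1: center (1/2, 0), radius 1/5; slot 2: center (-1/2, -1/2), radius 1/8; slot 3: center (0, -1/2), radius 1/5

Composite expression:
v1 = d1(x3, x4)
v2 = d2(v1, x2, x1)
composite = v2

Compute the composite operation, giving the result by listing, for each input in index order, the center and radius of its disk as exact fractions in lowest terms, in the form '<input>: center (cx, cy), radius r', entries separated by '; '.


x1: center (0, -1/2), radius 1/5; x2: center (-1/2, -1/2), radius 1/8; x3: center (2/5, 1/10), radius 1/40; x4: center (3/5, 1/10), radius 1/25

Only the slot chain above each x matters under d2; compose those maps.
x3: after 2 affine steps, its disk has center (2/5, 1/10), radius 1/40
x4: after 2 affine steps, its disk has center (3/5, 1/10), radius 1/25
x2: after 1 affine step, its disk has center (-1/2, -1/2), radius 1/8
x1: after 1 affine step, its disk has center (0, -1/2), radius 1/5


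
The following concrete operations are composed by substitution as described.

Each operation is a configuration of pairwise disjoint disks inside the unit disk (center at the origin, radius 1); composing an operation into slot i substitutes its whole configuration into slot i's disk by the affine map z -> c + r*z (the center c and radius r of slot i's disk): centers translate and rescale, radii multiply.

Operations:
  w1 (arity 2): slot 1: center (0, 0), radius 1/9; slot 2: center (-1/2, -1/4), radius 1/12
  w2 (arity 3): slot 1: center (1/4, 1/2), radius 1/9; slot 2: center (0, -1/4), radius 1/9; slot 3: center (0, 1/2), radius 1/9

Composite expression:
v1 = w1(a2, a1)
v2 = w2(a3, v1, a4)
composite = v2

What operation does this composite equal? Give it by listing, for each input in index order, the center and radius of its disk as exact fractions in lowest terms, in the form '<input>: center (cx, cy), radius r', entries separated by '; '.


Only the slot chain above each a matters under w2; compose those maps.
a3 passes through 1 substitution, ending at center (1/4, 1/2), radius 1/9
a2 passes through 2 substitutions, ending at center (0, -1/4), radius 1/81
a1 passes through 2 substitutions, ending at center (-1/18, -5/18), radius 1/108
a4 passes through 1 substitution, ending at center (0, 1/2), radius 1/9

a1: center (-1/18, -5/18), radius 1/108; a2: center (0, -1/4), radius 1/81; a3: center (1/4, 1/2), radius 1/9; a4: center (0, 1/2), radius 1/9


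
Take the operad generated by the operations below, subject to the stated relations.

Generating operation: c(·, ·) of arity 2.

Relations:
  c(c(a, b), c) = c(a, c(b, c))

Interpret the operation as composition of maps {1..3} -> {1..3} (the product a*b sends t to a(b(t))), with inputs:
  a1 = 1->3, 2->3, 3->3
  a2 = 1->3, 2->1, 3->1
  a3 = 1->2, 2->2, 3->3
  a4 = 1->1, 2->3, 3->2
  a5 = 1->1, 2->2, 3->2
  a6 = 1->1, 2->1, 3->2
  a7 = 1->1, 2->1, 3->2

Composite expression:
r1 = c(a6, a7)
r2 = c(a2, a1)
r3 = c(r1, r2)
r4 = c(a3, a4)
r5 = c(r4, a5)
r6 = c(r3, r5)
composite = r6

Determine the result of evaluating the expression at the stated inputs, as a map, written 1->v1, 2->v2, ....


1->1, 2->1, 3->1

c(a6, a7) = 1->1, 2->1, 3->1
c(a2, a1) = 1->1, 2->1, 3->1
c(c(a6, a7), c(a2, a1)) = 1->1, 2->1, 3->1
c(a3, a4) = 1->2, 2->3, 3->2
c(c(a3, a4), a5) = 1->2, 2->3, 3->3
c(c(c(a6, a7), c(a2, a1)), c(c(a3, a4), a5)) = 1->1, 2->1, 3->1


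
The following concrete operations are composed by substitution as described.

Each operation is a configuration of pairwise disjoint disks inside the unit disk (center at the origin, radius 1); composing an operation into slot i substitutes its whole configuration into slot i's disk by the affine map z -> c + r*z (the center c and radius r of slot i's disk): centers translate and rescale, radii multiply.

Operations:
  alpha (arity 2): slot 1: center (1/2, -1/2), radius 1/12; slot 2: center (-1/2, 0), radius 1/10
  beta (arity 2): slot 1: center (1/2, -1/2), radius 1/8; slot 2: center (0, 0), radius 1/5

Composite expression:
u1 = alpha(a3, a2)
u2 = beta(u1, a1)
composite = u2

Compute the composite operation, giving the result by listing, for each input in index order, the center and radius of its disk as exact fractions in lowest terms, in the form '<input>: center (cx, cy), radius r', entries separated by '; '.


Affine substitution under beta: radii multiply and a-centers shift.
a3: after 2 affine steps, its disk has center (9/16, -9/16), radius 1/96
a2: after 2 affine steps, its disk has center (7/16, -1/2), radius 1/80
a1: after 1 affine step, its disk has center (0, 0), radius 1/5

a1: center (0, 0), radius 1/5; a2: center (7/16, -1/2), radius 1/80; a3: center (9/16, -9/16), radius 1/96


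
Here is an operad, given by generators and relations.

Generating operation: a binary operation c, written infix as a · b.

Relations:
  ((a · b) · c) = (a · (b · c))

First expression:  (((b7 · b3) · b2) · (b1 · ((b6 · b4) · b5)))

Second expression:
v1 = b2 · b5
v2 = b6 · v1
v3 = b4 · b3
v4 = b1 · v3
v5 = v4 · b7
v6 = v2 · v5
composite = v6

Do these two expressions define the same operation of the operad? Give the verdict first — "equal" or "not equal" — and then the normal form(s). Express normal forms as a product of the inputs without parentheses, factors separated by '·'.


not equal: they reduce to b7 · b3 · b2 · b1 · b6 · b4 · b5 and b6 · b2 · b5 · b1 · b4 · b3 · b7

Reducing the first expression gives b7 · b3 · b2 · b1 · b6 · b4 · b5
Reducing the second expression gives b6 · b2 · b5 · b1 · b4 · b3 · b7
Different reductions; not equal.


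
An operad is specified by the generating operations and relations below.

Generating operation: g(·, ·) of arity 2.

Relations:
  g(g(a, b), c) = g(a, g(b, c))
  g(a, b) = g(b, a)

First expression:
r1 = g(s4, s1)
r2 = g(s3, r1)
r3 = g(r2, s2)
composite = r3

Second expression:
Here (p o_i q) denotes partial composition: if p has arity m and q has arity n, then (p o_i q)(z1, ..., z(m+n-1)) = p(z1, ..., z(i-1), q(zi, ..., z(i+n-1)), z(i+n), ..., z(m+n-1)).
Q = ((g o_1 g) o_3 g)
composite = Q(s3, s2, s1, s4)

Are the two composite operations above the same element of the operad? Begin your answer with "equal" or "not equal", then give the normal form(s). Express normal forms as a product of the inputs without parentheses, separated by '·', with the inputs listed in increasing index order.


equal; the common form is s1 · s2 · s3 · s4


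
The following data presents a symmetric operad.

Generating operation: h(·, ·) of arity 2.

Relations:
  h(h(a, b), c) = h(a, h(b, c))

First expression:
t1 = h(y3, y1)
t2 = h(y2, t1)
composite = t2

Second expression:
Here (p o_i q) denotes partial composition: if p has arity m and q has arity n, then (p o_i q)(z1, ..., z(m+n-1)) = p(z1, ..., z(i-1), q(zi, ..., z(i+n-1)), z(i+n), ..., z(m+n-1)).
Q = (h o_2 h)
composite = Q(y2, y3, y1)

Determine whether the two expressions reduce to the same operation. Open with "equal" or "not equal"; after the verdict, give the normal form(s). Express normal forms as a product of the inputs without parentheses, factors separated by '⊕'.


equal: each reduces to y2 ⊕ y3 ⊕ y1

In normal form, the first expression is y2 ⊕ y3 ⊕ y1
In normal form, the second expression is y2 ⊕ y3 ⊕ y1
The normal forms match — equal.


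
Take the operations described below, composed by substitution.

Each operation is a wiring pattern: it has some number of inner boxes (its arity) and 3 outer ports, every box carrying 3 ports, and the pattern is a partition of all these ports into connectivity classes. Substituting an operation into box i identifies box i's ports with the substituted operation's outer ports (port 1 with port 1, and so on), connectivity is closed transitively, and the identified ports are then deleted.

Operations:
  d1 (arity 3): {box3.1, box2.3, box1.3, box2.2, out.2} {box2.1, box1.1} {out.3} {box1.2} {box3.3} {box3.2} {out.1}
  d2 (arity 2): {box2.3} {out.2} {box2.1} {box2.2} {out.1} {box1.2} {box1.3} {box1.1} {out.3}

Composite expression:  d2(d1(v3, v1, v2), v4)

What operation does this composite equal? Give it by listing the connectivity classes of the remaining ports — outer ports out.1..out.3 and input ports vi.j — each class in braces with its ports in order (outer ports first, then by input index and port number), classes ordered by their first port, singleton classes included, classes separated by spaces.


{out.1} {out.2} {out.3} {v1.1, v3.1} {v1.2, v1.3, v2.1, v3.3} {v2.2} {v2.3} {v3.2} {v4.1} {v4.2} {v4.3}

Connectivity passes through glued d2-boundaries; trace each wire chain.
the subtree at d1 composes to {out.1} {out.2, v1.2, v1.3, v2.1, v3.3} {out.3} {v1.1, v3.1} {v2.2} {v2.3} {v3.2} on (v3, v1, v2); out.j = own outer ports
the subtree at d2 composes to {out.1} {out.2} {out.3} {v1.1, v3.1} {v1.2, v1.3, v2.1, v3.3} {v2.2} {v2.3} {v3.2} {v4.1} {v4.2} {v4.3} on (v3, v1, v2, v4); out.j = own outer ports


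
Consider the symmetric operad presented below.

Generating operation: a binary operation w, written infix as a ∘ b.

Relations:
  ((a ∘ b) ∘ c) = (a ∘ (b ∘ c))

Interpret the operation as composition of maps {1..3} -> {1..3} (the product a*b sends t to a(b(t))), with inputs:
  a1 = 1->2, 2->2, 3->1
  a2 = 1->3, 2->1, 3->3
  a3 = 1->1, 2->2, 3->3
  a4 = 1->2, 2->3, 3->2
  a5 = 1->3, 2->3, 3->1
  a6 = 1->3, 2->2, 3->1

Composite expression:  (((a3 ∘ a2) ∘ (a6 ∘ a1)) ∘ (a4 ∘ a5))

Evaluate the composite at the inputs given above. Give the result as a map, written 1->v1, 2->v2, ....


1->1, 2->1, 3->1

(a3 ∘ a2) = 1->3, 2->1, 3->3
(a6 ∘ a1) = 1->2, 2->2, 3->3
((a3 ∘ a2) ∘ (a6 ∘ a1)) = 1->1, 2->1, 3->3
(a4 ∘ a5) = 1->2, 2->2, 3->2
(((a3 ∘ a2) ∘ (a6 ∘ a1)) ∘ (a4 ∘ a5)) = 1->1, 2->1, 3->1


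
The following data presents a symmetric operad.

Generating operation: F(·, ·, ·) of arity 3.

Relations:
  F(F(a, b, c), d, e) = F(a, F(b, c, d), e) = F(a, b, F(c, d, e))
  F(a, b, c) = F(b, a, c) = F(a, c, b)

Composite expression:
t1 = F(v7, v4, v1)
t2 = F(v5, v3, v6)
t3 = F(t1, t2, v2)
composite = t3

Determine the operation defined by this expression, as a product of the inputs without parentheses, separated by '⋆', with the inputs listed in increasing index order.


v1 ⋆ v2 ⋆ v3 ⋆ v4 ⋆ v5 ⋆ v6 ⋆ v7


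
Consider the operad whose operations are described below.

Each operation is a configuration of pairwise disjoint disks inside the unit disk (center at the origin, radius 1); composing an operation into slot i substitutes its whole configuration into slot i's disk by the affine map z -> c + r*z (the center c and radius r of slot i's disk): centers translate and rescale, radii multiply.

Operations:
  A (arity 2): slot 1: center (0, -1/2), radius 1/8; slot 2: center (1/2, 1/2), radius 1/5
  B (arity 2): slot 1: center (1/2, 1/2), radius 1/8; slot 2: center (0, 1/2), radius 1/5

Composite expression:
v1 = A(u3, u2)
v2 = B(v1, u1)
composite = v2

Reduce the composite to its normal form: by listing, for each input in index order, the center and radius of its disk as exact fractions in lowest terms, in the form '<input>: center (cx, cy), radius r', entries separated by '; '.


Only the slot chain above each u matters under B; compose those maps.
tracing u3 down its 2-map path: center (1/2, 7/16), radius 1/64
tracing u2 down its 2-map path: center (9/16, 9/16), radius 1/40
tracing u1 down its 1-map path: center (0, 1/2), radius 1/5

u1: center (0, 1/2), radius 1/5; u2: center (9/16, 9/16), radius 1/40; u3: center (1/2, 7/16), radius 1/64


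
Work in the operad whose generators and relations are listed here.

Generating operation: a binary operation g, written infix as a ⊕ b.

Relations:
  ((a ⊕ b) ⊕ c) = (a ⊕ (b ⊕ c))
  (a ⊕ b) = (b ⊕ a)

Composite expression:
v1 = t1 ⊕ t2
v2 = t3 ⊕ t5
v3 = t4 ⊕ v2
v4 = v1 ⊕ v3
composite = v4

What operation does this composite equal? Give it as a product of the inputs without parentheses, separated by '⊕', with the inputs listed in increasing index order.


Key point: g commutes, so take the t-inputs in any fixed order.
(t1 ⊕ t2) unparenthesizes to t1 ⊕ t2
(t3 ⊕ t5) unparenthesizes to t3 ⊕ t5
(t4 ⊕ (t3 ⊕ t5)) unparenthesizes to t4 ⊕ t3 ⊕ t5
((t1 ⊕ t2) ⊕ (t4 ⊕ (t3 ⊕ t5))) unparenthesizes to t1 ⊕ t2 ⊕ t4 ⊕ t3 ⊕ t5
commutativity sorts the factors: t1 ⊕ t2 ⊕ t3 ⊕ t4 ⊕ t5

t1 ⊕ t2 ⊕ t3 ⊕ t4 ⊕ t5


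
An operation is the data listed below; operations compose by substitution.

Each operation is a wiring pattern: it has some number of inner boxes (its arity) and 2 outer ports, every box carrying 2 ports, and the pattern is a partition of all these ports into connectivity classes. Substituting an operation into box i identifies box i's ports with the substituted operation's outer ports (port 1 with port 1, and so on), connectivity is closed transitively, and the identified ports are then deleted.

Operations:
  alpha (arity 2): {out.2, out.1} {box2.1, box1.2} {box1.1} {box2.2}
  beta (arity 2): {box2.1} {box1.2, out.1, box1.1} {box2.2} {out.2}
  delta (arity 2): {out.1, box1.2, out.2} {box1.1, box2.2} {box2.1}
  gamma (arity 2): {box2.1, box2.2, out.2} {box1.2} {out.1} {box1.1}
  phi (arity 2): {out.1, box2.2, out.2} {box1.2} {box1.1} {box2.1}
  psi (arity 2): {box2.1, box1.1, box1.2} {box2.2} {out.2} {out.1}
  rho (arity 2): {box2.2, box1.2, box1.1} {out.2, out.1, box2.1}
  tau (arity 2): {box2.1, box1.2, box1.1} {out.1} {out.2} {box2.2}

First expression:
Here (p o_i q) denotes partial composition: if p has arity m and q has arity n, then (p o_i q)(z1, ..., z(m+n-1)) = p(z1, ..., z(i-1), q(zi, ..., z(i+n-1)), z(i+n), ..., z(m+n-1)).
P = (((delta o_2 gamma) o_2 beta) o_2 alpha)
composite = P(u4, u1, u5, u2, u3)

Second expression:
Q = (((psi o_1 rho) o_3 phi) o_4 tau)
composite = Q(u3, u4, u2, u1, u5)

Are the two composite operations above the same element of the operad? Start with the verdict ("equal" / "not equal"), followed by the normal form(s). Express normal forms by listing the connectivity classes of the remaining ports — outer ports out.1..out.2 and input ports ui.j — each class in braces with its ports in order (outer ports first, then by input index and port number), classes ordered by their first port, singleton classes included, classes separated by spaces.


The first expression, normalized: {out.1, out.2, u4.2} {u1.1} {u1.2, u5.1} {u2.1} {u2.2} {u3.1, u3.2, u4.1} {u5.2}
The second expression, normalized: {out.1} {out.2} {u1.1, u1.2, u5.1} {u2.1} {u2.2} {u3.1, u3.2, u4.2} {u4.1} {u5.2}
Different reductions; not equal.

not equal: they reduce to {out.1, out.2, u4.2} {u1.1} {u1.2, u5.1} {u2.1} {u2.2} {u3.1, u3.2, u4.1} {u5.2} and {out.1} {out.2} {u1.1, u1.2, u5.1} {u2.1} {u2.2} {u3.1, u3.2, u4.2} {u4.1} {u5.2}


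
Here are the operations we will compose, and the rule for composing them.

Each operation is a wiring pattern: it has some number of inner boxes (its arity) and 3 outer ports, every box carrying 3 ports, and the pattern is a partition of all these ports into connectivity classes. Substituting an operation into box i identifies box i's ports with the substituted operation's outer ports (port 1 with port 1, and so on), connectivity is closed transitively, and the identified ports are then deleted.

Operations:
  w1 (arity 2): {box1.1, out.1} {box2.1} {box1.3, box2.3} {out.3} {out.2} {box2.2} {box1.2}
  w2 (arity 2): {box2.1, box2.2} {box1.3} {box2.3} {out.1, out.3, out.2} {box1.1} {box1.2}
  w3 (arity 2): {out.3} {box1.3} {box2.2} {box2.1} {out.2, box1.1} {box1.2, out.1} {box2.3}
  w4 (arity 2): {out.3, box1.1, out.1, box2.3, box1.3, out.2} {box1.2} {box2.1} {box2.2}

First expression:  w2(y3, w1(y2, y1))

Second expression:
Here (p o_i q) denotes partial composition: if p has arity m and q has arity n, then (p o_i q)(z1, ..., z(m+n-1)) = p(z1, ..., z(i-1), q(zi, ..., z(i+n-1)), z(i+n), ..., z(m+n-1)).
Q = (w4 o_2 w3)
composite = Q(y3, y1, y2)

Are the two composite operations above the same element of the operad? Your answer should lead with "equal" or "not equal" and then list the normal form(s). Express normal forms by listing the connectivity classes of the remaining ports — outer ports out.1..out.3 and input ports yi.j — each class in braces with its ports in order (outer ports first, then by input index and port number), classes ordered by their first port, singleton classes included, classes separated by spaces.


not equal: they reduce to {out.1, out.2, out.3} {y1.1} {y1.2} {y1.3, y2.3} {y2.1} {y2.2} {y3.1} {y3.2} {y3.3} and {out.1, out.2, out.3, y3.1, y3.3} {y1.1} {y1.2} {y1.3} {y2.1} {y2.2} {y2.3} {y3.2}


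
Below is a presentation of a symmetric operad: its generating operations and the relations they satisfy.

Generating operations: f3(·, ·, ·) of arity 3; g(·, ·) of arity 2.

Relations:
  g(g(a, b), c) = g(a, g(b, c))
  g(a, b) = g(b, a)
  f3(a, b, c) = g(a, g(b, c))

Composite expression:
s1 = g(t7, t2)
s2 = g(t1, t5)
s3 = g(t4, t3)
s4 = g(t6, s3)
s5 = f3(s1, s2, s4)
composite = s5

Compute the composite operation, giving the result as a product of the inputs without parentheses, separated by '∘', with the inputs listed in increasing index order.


Reordering under f3 is free, so list the t-inputs canonically.
g(t7, t2) unparenthesizes to t7 ∘ t2
g(t1, t5) unparenthesizes to t1 ∘ t5
g(t4, t3) unparenthesizes to t4 ∘ t3
g(t6, g(t4, t3)) unparenthesizes to t6 ∘ t4 ∘ t3
f3(g(t7, t2), g(t1, t5), g(t6, g(t4, t3))) unparenthesizes to t7 ∘ t2 ∘ t1 ∘ t5 ∘ t6 ∘ t4 ∘ t3
sorting the factors by input index: t1 ∘ t2 ∘ t3 ∘ t4 ∘ t5 ∘ t6 ∘ t7

t1 ∘ t2 ∘ t3 ∘ t4 ∘ t5 ∘ t6 ∘ t7


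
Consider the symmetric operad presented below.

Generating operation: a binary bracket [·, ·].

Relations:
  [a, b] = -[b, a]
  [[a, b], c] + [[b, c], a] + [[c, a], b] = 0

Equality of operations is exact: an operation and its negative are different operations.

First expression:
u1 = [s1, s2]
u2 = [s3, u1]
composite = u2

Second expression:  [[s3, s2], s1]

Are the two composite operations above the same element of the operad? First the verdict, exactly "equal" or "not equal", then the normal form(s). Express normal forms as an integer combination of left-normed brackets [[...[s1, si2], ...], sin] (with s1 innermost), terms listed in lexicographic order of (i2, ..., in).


not equal — first -[[s1, s2], s3], second [[s1, s2], s3] - [[s1, s3], s2]


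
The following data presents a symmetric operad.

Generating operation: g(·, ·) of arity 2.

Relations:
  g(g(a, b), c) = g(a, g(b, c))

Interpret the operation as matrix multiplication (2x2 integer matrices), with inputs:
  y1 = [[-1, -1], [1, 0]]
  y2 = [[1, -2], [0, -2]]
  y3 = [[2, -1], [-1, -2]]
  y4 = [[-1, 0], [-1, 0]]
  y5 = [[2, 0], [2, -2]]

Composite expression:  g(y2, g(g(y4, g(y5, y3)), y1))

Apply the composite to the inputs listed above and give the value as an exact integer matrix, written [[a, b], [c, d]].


[[-6, -4], [-12, -8]]


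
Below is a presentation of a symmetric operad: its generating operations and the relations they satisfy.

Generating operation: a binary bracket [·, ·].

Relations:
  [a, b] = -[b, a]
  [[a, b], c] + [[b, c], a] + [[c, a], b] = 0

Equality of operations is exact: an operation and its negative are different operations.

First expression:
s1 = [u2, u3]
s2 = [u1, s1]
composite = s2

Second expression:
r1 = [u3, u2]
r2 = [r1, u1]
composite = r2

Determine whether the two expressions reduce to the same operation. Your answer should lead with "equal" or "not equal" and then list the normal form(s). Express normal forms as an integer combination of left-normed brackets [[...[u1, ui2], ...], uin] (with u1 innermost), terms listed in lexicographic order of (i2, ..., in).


equal — both sides give [[u1, u2], u3] - [[u1, u3], u2]
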